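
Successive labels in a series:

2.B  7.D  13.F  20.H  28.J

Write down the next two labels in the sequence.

37.L, 47.N

First component: 2, 7, 13, 20, 28 → 37 → 47 (differences are 5, 6, 7, … (increasing by 1 each time)).
Letter: letters move forward 2 places in the alphabet, so B, D, F, H, J → L → N.
So the next two labels are 37.L and 47.N.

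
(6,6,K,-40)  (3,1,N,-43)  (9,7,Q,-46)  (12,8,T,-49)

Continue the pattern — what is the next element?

For the first component, each term is the sum of the two before it: 6, 3, 9, 12 → 21.
Second component — each term is the sum of the two before it: 6, 1, 7, 8 → 15.
Letter: K, N, Q, T → W (letters move forward 3 places in the alphabet).
Fourth component — −3 each step: -40, -43, -46, -49 → -52.
Putting it together: (21,15,W,-52).

(21,15,W,-52)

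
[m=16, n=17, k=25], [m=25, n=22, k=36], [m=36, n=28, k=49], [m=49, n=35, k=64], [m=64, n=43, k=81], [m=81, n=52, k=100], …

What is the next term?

[m=100, n=62, k=121]

For the m, perfect squares: 4², 5², 6², …: 16, 25, 36, 49, 64, 81 → 100.
N goes 17, 22, 28, 35, 43, 52 → 62 (differences are 5, 6, 7, … (increasing by 1 each time)).
K: perfect squares: 5², 6², 7², …; 25, 36, 49, 64, 81, 100 → 121.
Combining the parts gives [m=100, n=62, k=121].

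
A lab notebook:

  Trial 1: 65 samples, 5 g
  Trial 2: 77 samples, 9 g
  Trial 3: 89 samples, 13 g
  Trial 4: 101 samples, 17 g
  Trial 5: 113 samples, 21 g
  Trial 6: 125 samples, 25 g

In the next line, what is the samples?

Samples — +12 each step: 65, 77, 89, 101, 113, 125 → 137.

137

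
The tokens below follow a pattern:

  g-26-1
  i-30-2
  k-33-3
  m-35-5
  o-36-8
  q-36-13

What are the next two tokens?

Letter: letters move forward 2 places in the alphabet; g, i, k, m, o, q → s → u.
Second component: differences are 4, 3, 2, … (decreasing by 1 each time); 26, 30, 33, 35, 36, 36 → 35 → 33.
For the third component, each term is the sum of the two before it: 1, 2, 3, 5, 8, 13 → 21 → 34.
Putting the parts together: s-35-21 and then u-33-34.

s-35-21 then u-33-34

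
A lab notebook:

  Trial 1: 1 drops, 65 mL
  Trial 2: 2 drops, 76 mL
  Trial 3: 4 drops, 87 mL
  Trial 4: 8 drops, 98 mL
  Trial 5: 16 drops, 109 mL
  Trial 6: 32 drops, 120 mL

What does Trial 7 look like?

64 drops, 131 mL

Drops: 1, 2, 4, 8, 16, 32 → 64 (×2 each step).
ML goes 65, 76, 87, 98, 109, 120 → 131 (+11 each step).
Combining the parts gives 64 drops, 131 mL.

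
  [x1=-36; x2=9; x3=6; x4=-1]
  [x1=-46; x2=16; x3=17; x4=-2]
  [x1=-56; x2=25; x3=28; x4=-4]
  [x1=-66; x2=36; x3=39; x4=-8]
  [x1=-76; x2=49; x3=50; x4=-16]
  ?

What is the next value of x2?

X1 goes -36, -46, -56, -66, -76 → -86 (−10 each step).
X2: perfect squares: 3², 4², 5², …, so 9, 16, 25, 36, 49 → 64.
X3: +11 each step; 6, 17, 28, 39, 50 → 61.
X4: -1, -2, -4, -8, -16 → -32 (×2 each step).

64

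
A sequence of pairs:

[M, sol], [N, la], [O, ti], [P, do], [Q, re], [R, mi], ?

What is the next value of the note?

fa

Note: runs through the solfège scale do→ti, so sol, la, ti, do, re, mi → fa.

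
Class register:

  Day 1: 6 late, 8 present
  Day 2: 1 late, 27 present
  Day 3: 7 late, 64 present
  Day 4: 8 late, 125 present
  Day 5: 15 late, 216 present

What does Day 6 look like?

Late: each term is the sum of the two before it; 6, 1, 7, 8, 15 → 23.
Present: perfect cubes: 2³, 3³, 4³, …, so 8, 27, 64, 125, 216 → 343.
Putting it together: 23 late, 343 present.

23 late, 343 present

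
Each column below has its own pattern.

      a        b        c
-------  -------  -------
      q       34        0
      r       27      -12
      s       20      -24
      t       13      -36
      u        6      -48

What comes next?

v  -1  -60

For the column a, letters move forward 1 place in the alphabet: q, r, s, t, u → v.
Column b: −7 each step; 34, 27, 20, 13, 6 → -1.
Column c: 0, -12, -24, -36, -48 → -60 (−12 each step).
So the next line is v  -1  -60.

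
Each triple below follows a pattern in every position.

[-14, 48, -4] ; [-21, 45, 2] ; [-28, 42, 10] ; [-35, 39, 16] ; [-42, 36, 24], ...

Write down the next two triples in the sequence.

First slot: −7 each step; -14, -21, -28, -35, -42 → -49 → -56.
Second slot: −3 each step; 48, 45, 42, 39, 36 → 33 → 30.
Third slot goes -4, 2, 10, 16, 24 → 30 → 38 (alternating steps +6, +8, +6, +8, …).
Putting the parts together: [-49, 33, 30] and then [-56, 30, 38].

[-49, 33, 30], [-56, 30, 38]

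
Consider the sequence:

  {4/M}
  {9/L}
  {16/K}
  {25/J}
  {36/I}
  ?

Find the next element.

{49/H}

First slot: perfect squares: 2², 3², 4², …; 4, 9, 16, 25, 36 → 49.
Letter: letters move back 1 place in the alphabet, so M, L, K, J, I → H.
So the next element is {49/H}.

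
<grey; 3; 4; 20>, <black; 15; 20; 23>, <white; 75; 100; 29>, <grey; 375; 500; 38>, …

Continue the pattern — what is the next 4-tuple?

<black; 1875; 2500; 50>

Shade: repeats grey → black → white, so grey, black, white, grey → black.
Second part goes 3, 15, 75, 375 → 1875 (×5 each step).
Third part: ×5 each step; 4, 20, 100, 500 → 2500.
Fourth part: differences are 3, 6, 9, … (increasing by 3 each time), so 20, 23, 29, 38 → 50.
Putting it together: <black; 1875; 2500; 50>.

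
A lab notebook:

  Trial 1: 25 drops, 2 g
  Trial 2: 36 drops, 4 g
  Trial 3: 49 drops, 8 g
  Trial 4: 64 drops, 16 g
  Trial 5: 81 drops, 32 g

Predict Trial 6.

Drops — perfect squares: 5², 6², 7², …: 25, 36, 49, 64, 81 → 100.
G: 2, 4, 8, 16, 32 → 64 (×2 each step).
Combining the parts gives 100 drops, 64 g.

100 drops, 64 g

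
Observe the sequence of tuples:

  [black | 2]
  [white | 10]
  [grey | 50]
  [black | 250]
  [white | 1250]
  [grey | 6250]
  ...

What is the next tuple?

Shade — repeats black → white → grey: black, white, grey, black, white, grey → black.
Second entry goes 2, 10, 50, 250, 1250, 6250 → 31250 (×5 each step).
Putting it together: [black | 31250].

[black | 31250]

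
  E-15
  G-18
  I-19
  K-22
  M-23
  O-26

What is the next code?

Letter: E, G, I, K, M, O → Q (letters move forward 2 places in the alphabet).
Second component — alternating steps +3, +1, +3, +1, …: 15, 18, 19, 22, 23, 26 → 27.
So the next code is Q-27.

Q-27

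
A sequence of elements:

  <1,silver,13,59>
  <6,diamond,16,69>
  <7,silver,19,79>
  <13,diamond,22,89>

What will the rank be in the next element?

Rank goes silver, diamond, silver, diamond → silver (alternates silver ↔ diamond).

silver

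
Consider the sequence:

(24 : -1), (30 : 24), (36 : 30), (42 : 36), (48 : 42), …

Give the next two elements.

First coordinate: +6 each step; 24, 30, 36, 42, 48 → 54 → 60.
Second coordinate goes -1, 24, 30, 36, 42 → 48 → 54 (always the previous value of the first coordinate).
Putting the parts together: (54 : 48) and then (60 : 54).

(54 : 48), (60 : 54)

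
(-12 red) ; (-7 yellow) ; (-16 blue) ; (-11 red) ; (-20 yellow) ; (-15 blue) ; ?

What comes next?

(-24 red)

First value: alternating steps +5, −9, +5, −9, …, so -12, -7, -16, -11, -20, -15 → -24.
Colour — repeats red → yellow → blue: red, yellow, blue, red, yellow, blue → red.
Putting it together: (-24 red).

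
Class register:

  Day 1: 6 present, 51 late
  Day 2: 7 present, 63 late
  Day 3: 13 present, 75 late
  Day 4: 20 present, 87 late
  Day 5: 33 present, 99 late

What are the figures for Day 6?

Present goes 6, 7, 13, 20, 33 → 53 (each term is the sum of the two before it).
For the late, +12 each step: 51, 63, 75, 87, 99 → 111.
Combining the parts gives 53 present, 111 late.

53 present, 111 late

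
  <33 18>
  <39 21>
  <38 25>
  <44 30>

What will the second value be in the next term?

First value: alternating steps +6, −1, +6, −1, …; 33, 39, 38, 44 → 43.
Second value — differences are 3, 4, 5, … (increasing by 1 each time): 18, 21, 25, 30 → 36.

36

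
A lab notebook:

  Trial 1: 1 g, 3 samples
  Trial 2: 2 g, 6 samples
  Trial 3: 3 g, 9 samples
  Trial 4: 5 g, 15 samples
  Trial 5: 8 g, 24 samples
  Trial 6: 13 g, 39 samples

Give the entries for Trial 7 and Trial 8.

21 g, 63 samples; 34 g, 102 samples

G: each term is the sum of the two before it; 1, 2, 3, 5, 8, 13 → 21 → 34.
For the samples, always 3 × the g: 3, 6, 9, 15, 24, 39 → 63 → 102.
Putting the parts together: 21 g, 63 samples and then 34 g, 102 samples.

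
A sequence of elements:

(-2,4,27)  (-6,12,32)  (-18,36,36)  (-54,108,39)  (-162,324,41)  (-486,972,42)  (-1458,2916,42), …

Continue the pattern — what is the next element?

(-4374,8748,41)

For the first coordinate, ×3 each step: -2, -6, -18, -54, -162, -486, -1458 → -4374.
Second coordinate: ×3 each step; 4, 12, 36, 108, 324, 972, 2916 → 8748.
For the third coordinate, differences are 5, 4, 3, … (decreasing by 1 each time): 27, 32, 36, 39, 41, 42, 42 → 41.
So the next element is (-4374,8748,41).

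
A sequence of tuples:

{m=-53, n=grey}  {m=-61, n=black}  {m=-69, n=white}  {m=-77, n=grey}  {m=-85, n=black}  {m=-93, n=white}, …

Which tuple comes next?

M goes -53, -61, -69, -77, -85, -93 → -101 (−8 each step).
N: repeats grey → black → white, so grey, black, white, grey, black, white → grey.
So the next tuple is {m=-101, n=grey}.

{m=-101, n=grey}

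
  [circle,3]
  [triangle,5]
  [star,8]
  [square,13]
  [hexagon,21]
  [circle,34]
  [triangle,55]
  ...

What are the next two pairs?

[star,89], [square,144]

For the shape, repeats circle → triangle → star → square → hexagon: circle, triangle, star, square, hexagon, circle, triangle → star → square.
Second component: each term is the sum of the two before it, so 3, 5, 8, 13, 21, 34, 55 → 89 → 144.
Putting the parts together: [star,89] and then [square,144].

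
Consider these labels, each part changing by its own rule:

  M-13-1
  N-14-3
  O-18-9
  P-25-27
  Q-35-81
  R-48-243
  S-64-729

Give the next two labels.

T-83-2187 then U-105-6561

Letter: letters move forward 1 place in the alphabet, so M, N, O, P, Q, R, S → T → U.
Second component goes 13, 14, 18, 25, 35, 48, 64 → 83 → 105 (differences are 1, 4, 7, … (increasing by 3 each time)).
Third component: ×3 each step, so 1, 3, 9, 27, 81, 243, 729 → 2187 → 6561.
Putting the parts together: T-83-2187 and then U-105-6561.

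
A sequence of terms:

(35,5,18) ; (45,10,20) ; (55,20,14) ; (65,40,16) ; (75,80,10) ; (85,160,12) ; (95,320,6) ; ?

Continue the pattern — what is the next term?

First value: 35, 45, 55, 65, 75, 85, 95 → 105 (+10 each step).
Second value — ×2 each step: 5, 10, 20, 40, 80, 160, 320 → 640.
Third value: alternating steps +2, −6, +2, −6, …, so 18, 20, 14, 16, 10, 12, 6 → 8.
Combining the parts gives (105,640,8).

(105,640,8)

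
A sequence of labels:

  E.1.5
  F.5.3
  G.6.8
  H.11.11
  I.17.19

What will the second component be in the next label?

Second component: each term is the sum of the two before it; 1, 5, 6, 11, 17 → 28.

28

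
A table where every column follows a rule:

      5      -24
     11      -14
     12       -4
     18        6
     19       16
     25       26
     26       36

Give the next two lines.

First component — alternating steps +6, +1, +6, +1, …: 5, 11, 12, 18, 19, 25, 26 → 32 → 33.
Second component: +10 each step; -24, -14, -4, 6, 16, 26, 36 → 46 → 56.
So the next two lines are 32  46 and 33  56.

32  46; 33  56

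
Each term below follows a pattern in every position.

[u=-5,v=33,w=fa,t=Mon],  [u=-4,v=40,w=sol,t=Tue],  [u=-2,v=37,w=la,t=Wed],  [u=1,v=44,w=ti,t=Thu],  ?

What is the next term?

[u=5,v=41,w=do,t=Fri]

U: differences are 1, 2, 3, … (increasing by 1 each time), so -5, -4, -2, 1 → 5.
For the v, alternating steps +7, −3, +7, −3, …: 33, 40, 37, 44 → 41.
W: runs through the solfège scale do→ti; fa, sol, la, ti → do.
T — runs through the weekdays Mon→Sun: Mon, Tue, Wed, Thu → Fri.
So the next term is [u=5,v=41,w=do,t=Fri].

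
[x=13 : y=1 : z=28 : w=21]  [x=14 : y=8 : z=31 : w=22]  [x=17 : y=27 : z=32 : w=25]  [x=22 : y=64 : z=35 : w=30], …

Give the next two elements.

X: differences are 1, 3, 5, … (increasing by 2 each time), so 13, 14, 17, 22 → 29 → 38.
For the y, perfect cubes: 1³, 2³, 3³, …: 1, 8, 27, 64 → 125 → 216.
Z: alternating steps +3, +1, +3, +1, …, so 28, 31, 32, 35 → 36 → 39.
W: always 8 more than the x, so 21, 22, 25, 30 → 37 → 46.
So the next two elements are [x=29 : y=125 : z=36 : w=37] and [x=38 : y=216 : z=39 : w=46].

[x=29 : y=125 : z=36 : w=37], [x=38 : y=216 : z=39 : w=46]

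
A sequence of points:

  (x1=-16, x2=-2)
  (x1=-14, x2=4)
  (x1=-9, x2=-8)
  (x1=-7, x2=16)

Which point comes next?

X1 — alternating steps +2, +5, +2, +5, …: -16, -14, -9, -7 → -2.
X2 goes -2, 4, -8, 16 → -32 (×(-2) each step).
So the next point is (x1=-2, x2=-32).

(x1=-2, x2=-32)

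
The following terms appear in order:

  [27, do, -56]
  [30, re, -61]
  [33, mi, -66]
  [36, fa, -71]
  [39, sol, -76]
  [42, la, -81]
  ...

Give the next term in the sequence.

[45, ti, -86]

First slot: 27, 30, 33, 36, 39, 42 → 45 (+3 each step).
Note: runs through the solfège scale do→ti; do, re, mi, fa, sol, la → ti.
Third slot: −5 each step, so -56, -61, -66, -71, -76, -81 → -86.
So the next term is [45, ti, -86].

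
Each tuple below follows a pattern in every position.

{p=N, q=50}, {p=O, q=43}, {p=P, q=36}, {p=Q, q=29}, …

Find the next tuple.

For the p, letters move forward 1 place in the alphabet: N, O, P, Q → R.
Q goes 50, 43, 36, 29 → 22 (−7 each step).
Combining the parts gives {p=R, q=22}.

{p=R, q=22}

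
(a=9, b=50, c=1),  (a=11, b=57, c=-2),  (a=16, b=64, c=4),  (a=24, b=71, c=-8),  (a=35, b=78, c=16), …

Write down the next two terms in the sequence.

(a=49, b=85, c=-32), (a=66, b=92, c=64)

A — differences are 2, 5, 8, … (increasing by 3 each time): 9, 11, 16, 24, 35 → 49 → 66.
B: 50, 57, 64, 71, 78 → 85 → 92 (+7 each step).
C: 1, -2, 4, -8, 16 → -32 → 64 (×(-2) each step).
So the next two terms are (a=49, b=85, c=-32) and (a=66, b=92, c=64).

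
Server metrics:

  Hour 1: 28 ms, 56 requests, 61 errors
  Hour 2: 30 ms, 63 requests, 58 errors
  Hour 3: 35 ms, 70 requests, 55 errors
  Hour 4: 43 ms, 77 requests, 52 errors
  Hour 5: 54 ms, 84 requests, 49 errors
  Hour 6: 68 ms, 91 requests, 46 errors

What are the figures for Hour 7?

85 ms, 98 requests, 43 errors

Ms goes 28, 30, 35, 43, 54, 68 → 85 (differences are 2, 5, 8, … (increasing by 3 each time)).
For the requests, +7 each step: 56, 63, 70, 77, 84, 91 → 98.
For the errors, −3 each step: 61, 58, 55, 52, 49, 46 → 43.
Putting it together: 85 ms, 98 requests, 43 errors.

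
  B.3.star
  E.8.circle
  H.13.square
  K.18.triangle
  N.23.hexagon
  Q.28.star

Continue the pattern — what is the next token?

For the letter, letters move forward 3 places in the alphabet: B, E, H, K, N, Q → T.
Second component goes 3, 8, 13, 18, 23, 28 → 33 (+5 each step).
Shape: repeats star → circle → square → triangle → hexagon; star, circle, square, triangle, hexagon, star → circle.
Combining the parts gives T.33.circle.

T.33.circle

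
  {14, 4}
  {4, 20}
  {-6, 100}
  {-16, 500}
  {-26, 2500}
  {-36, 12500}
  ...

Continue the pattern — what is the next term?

{-46, 62500}

First slot: 14, 4, -6, -16, -26, -36 → -46 (−10 each step).
Second slot: ×5 each step; 4, 20, 100, 500, 2500, 12500 → 62500.
Combining the parts gives {-46, 62500}.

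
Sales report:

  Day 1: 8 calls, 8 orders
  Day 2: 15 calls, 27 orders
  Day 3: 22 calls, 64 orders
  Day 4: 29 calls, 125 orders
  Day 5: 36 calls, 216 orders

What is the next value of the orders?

For the orders, perfect cubes: 2³, 3³, 4³, …: 8, 27, 64, 125, 216 → 343.

343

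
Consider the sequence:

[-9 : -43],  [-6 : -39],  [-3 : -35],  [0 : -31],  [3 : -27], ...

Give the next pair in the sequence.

First value — +3 each step: -9, -6, -3, 0, 3 → 6.
Second value: +4 each step; -43, -39, -35, -31, -27 → -23.
So the next pair is [6 : -23].

[6 : -23]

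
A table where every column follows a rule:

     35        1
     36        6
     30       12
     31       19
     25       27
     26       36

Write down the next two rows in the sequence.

First component: alternating steps +1, −6, +1, −6, …; 35, 36, 30, 31, 25, 26 → 20 → 21.
Second component: differences are 5, 6, 7, … (increasing by 1 each time); 1, 6, 12, 19, 27, 36 → 46 → 57.
Putting the parts together: 20  46 and then 21  57.

20  46; 21  57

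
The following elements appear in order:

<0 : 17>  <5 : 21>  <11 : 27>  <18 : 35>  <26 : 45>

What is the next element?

First value: differences are 5, 6, 7, … (increasing by 1 each time); 0, 5, 11, 18, 26 → 35.
Second value — differences are 4, 6, 8, … (increasing by 2 each time): 17, 21, 27, 35, 45 → 57.
So the next element is <35 : 57>.

<35 : 57>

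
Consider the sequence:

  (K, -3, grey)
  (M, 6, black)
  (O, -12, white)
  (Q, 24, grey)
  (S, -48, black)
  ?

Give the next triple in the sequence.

Letter goes K, M, O, Q, S → U (letters move forward 2 places in the alphabet).
Second coordinate — ×(-2) each step: -3, 6, -12, 24, -48 → 96.
Shade: grey, black, white, grey, black → white (repeats grey → black → white).
So the next triple is (U, 96, white).

(U, 96, white)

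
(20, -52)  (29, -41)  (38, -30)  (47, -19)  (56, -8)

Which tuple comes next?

For the first value, +9 each step: 20, 29, 38, 47, 56 → 65.
Second value: +11 each step; -52, -41, -30, -19, -8 → 3.
Combining the parts gives (65, 3).

(65, 3)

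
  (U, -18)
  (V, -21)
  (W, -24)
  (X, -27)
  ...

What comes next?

(Y, -30)

For the letter, letters move forward 1 place in the alphabet: U, V, W, X → Y.
Second entry: −3 each step, so -18, -21, -24, -27 → -30.
Putting it together: (Y, -30).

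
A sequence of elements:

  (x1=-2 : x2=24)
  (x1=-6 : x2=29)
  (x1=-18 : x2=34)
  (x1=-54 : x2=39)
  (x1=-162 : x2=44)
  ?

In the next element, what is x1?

-486

X1: -2, -6, -18, -54, -162 → -486 (×3 each step).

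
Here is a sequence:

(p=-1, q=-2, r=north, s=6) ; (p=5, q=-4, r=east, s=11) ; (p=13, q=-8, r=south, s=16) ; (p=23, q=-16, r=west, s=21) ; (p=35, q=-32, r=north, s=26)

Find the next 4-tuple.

(p=49, q=-64, r=east, s=31)

P: differences are 6, 8, 10, … (increasing by 2 each time), so -1, 5, 13, 23, 35 → 49.
Q goes -2, -4, -8, -16, -32 → -64 (×2 each step).
R goes north, east, south, west, north → east (repeats north → east → south → west).
S: +5 each step; 6, 11, 16, 21, 26 → 31.
So the next 4-tuple is (p=49, q=-64, r=east, s=31).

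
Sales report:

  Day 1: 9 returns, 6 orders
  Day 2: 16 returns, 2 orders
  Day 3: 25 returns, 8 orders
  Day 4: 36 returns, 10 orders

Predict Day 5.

49 returns, 18 orders

Returns: perfect squares: 3², 4², 5², …; 9, 16, 25, 36 → 49.
Orders: 6, 2, 8, 10 → 18 (each term is the sum of the two before it).
So the next row is 49 returns, 18 orders.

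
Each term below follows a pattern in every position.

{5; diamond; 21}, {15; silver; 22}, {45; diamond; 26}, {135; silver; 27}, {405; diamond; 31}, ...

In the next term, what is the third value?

32

First value goes 5, 15, 45, 135, 405 → 1215 (×3 each step).
Rank: alternates diamond ↔ silver; diamond, silver, diamond, silver, diamond → silver.
Third value goes 21, 22, 26, 27, 31 → 32 (alternating steps +1, +4, +1, +4, …).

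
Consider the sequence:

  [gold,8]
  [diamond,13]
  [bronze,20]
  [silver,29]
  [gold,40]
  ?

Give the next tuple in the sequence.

Rank — repeats gold → diamond → bronze → silver: gold, diamond, bronze, silver, gold → diamond.
Second coordinate: differences are 5, 7, 9, … (increasing by 2 each time), so 8, 13, 20, 29, 40 → 53.
Putting it together: [diamond,53].

[diamond,53]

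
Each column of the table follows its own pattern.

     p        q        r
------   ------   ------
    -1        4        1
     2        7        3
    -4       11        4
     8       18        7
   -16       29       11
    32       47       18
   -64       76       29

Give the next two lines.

128  123  47; -256  199  76

Column p goes -1, 2, -4, 8, -16, 32, -64 → 128 → -256 (×(-2) each step).
Column q: each term is the sum of the two before it; 4, 7, 11, 18, 29, 47, 76 → 123 → 199.
Column r: each term is the sum of the two before it, so 1, 3, 4, 7, 11, 18, 29 → 47 → 76.
So the next two lines are 128  123  47 and -256  199  76.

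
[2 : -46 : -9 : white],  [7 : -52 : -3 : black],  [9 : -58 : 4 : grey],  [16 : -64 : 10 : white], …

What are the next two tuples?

First slot: 2, 7, 9, 16 → 25 → 41 (each term is the sum of the two before it).
Second slot: −6 each step; -46, -52, -58, -64 → -70 → -76.
Third slot: alternating steps +6, +7, +6, +7, …, so -9, -3, 4, 10 → 17 → 23.
Shade: white, black, grey, white → black → grey (repeats white → black → grey).
Putting the parts together: [25 : -70 : 17 : black] and then [41 : -76 : 23 : grey].

[25 : -70 : 17 : black], [41 : -76 : 23 : grey]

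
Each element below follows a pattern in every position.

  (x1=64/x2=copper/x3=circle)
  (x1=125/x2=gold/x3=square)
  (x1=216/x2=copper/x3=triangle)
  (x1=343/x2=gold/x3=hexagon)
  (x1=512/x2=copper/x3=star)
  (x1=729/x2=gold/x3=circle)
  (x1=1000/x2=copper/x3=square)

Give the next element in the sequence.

(x1=1331/x2=gold/x3=triangle)

X1: 64, 125, 216, 343, 512, 729, 1000 → 1331 (perfect cubes: 4³, 5³, 6³, …).
X2: alternates copper ↔ gold; copper, gold, copper, gold, copper, gold, copper → gold.
X3 — repeats circle → square → triangle → hexagon → star: circle, square, triangle, hexagon, star, circle, square → triangle.
So the next element is (x1=1331/x2=gold/x3=triangle).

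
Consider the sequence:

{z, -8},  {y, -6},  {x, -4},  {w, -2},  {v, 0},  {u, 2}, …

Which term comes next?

{t, 4}

For the letter, letters move back 1 place in the alphabet: z, y, x, w, v, u → t.
Second slot: -8, -6, -4, -2, 0, 2 → 4 (+2 each step).
Combining the parts gives {t, 4}.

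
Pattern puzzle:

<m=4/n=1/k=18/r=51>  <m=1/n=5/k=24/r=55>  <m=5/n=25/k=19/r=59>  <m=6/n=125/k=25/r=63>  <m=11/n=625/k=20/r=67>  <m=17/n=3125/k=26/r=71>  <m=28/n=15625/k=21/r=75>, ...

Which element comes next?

<m=45/n=78125/k=27/r=79>

M: each term is the sum of the two before it; 4, 1, 5, 6, 11, 17, 28 → 45.
For the n, ×5 each step: 1, 5, 25, 125, 625, 3125, 15625 → 78125.
K: 18, 24, 19, 25, 20, 26, 21 → 27 (alternating steps +6, −5, +6, −5, …).
R: +4 each step; 51, 55, 59, 63, 67, 71, 75 → 79.
So the next element is <m=45/n=78125/k=27/r=79>.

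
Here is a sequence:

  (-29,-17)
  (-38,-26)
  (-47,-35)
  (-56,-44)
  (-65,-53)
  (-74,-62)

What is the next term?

First component — −9 each step: -29, -38, -47, -56, -65, -74 → -83.
Second component: always 12 more than the first component; -17, -26, -35, -44, -53, -62 → -71.
Combining the parts gives (-83,-71).

(-83,-71)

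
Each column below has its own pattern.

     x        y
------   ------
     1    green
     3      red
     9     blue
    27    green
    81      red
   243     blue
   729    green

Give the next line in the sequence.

2187  red

Column x: 1, 3, 9, 27, 81, 243, 729 → 2187 (×3 each step).
Column y — repeats green → red → blue: green, red, blue, green, red, blue, green → red.
So the next line is 2187  red.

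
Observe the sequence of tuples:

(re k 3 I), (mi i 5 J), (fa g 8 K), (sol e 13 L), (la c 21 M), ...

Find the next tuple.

Note: re, mi, fa, sol, la → ti (runs through the solfège scale do→ti).
For the first letter, letters move back 2 places in the alphabet: k, i, g, e, c → a.
Third value: each term is the sum of the two before it, so 3, 5, 8, 13, 21 → 34.
For the second letter, letters move forward 1 place in the alphabet: I, J, K, L, M → N.
So the next tuple is (ti a 34 N).

(ti a 34 N)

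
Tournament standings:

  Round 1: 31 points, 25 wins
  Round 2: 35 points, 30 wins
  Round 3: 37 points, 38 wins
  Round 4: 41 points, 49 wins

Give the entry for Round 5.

Points: alternating steps +4, +2, +4, +2, …; 31, 35, 37, 41 → 43.
Wins — differences are 5, 8, 11, … (increasing by 3 each time): 25, 30, 38, 49 → 63.
Combining the parts gives 43 points, 63 wins.

43 points, 63 wins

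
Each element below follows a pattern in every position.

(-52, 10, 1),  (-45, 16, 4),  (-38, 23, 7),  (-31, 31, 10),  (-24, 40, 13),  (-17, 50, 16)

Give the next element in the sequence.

(-10, 61, 19)

For the first slot, +7 each step: -52, -45, -38, -31, -24, -17 → -10.
For the second slot, differences are 6, 7, 8, … (increasing by 1 each time): 10, 16, 23, 31, 40, 50 → 61.
Third slot: +3 each step; 1, 4, 7, 10, 13, 16 → 19.
Combining the parts gives (-10, 61, 19).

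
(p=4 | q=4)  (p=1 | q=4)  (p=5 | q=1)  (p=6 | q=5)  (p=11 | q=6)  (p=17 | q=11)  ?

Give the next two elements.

(p=28 | q=17), (p=45 | q=28)

P: 4, 1, 5, 6, 11, 17 → 28 → 45 (each term is the sum of the two before it).
Q: always the previous value of the p; 4, 4, 1, 5, 6, 11 → 17 → 28.
Putting the parts together: (p=28 | q=17) and then (p=45 | q=28).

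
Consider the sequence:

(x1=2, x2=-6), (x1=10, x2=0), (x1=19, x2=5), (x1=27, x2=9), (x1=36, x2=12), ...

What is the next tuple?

(x1=44, x2=14)

X1: alternating steps +8, +9, +8, +9, …, so 2, 10, 19, 27, 36 → 44.
X2: differences are 6, 5, 4, … (decreasing by 1 each time); -6, 0, 5, 9, 12 → 14.
Putting it together: (x1=44, x2=14).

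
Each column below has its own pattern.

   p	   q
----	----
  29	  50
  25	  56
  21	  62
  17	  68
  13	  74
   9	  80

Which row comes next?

5  86

Column p: −4 each step, so 29, 25, 21, 17, 13, 9 → 5.
Column q: +6 each step, so 50, 56, 62, 68, 74, 80 → 86.
So the next row is 5  86.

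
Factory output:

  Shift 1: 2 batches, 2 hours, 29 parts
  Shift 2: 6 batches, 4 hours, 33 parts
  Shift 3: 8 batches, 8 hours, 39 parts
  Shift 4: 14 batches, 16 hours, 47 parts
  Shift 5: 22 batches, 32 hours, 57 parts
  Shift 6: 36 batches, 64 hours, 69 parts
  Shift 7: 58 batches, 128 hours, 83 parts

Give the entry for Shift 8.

94 batches, 256 hours, 99 parts

For the batches, each term is the sum of the two before it: 2, 6, 8, 14, 22, 36, 58 → 94.
Hours — ×2 each step: 2, 4, 8, 16, 32, 64, 128 → 256.
For the parts, differences are 4, 6, 8, … (increasing by 2 each time): 29, 33, 39, 47, 57, 69, 83 → 99.
Combining the parts gives 94 batches, 256 hours, 99 parts.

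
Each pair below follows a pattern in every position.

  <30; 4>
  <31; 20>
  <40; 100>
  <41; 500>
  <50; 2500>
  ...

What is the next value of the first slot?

51

First slot: alternating steps +1, +9, +1, +9, …, so 30, 31, 40, 41, 50 → 51.
Second slot: ×5 each step; 4, 20, 100, 500, 2500 → 12500.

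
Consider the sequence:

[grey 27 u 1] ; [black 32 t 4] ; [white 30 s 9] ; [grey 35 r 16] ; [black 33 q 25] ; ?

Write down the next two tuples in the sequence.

For the shade, repeats grey → black → white: grey, black, white, grey, black → white → grey.
Second value — alternating steps +5, −2, +5, −2, …: 27, 32, 30, 35, 33 → 38 → 36.
Letter: letters move back 1 place in the alphabet; u, t, s, r, q → p → o.
Fourth value: perfect squares: 1², 2², 3², …, so 1, 4, 9, 16, 25 → 36 → 49.
Putting the parts together: [white 38 p 36] and then [grey 36 o 49].

[white 38 p 36], [grey 36 o 49]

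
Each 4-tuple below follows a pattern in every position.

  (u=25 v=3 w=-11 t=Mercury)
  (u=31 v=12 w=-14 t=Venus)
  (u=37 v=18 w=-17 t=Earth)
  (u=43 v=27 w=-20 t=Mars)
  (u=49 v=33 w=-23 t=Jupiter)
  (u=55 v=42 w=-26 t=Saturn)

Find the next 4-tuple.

U — +6 each step: 25, 31, 37, 43, 49, 55 → 61.
V — alternating steps +9, +6, +9, +6, …: 3, 12, 18, 27, 33, 42 → 48.
W — −3 each step: -11, -14, -17, -20, -23, -26 → -29.
T: runs through the planets Mercury→Neptune, so Mercury, Venus, Earth, Mars, Jupiter, Saturn → Uranus.
Combining the parts gives (u=61 v=48 w=-29 t=Uranus).

(u=61 v=48 w=-29 t=Uranus)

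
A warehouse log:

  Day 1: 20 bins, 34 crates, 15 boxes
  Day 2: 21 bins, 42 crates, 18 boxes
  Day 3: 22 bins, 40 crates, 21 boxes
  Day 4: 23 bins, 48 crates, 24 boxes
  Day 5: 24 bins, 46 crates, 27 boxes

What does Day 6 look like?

Bins: +1 each step, so 20, 21, 22, 23, 24 → 25.
Crates goes 34, 42, 40, 48, 46 → 54 (alternating steps +8, −2, +8, −2, …).
Boxes — +3 each step: 15, 18, 21, 24, 27 → 30.
So the next line is 25 bins, 54 crates, 30 boxes.

25 bins, 54 crates, 30 boxes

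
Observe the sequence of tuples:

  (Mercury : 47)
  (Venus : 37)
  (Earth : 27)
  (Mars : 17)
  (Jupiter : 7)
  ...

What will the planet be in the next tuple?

Saturn

Planet goes Mercury, Venus, Earth, Mars, Jupiter → Saturn (runs through the planets Mercury→Neptune).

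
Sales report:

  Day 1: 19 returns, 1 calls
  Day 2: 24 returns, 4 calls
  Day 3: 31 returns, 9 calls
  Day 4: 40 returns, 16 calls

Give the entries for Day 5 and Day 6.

Returns goes 19, 24, 31, 40 → 51 → 64 (differences are 5, 7, 9, … (increasing by 2 each time)).
Calls goes 1, 4, 9, 16 → 25 → 36 (perfect squares: 1², 2², 3², …).
Putting the parts together: 51 returns, 25 calls and then 64 returns, 36 calls.

51 returns, 25 calls; 64 returns, 36 calls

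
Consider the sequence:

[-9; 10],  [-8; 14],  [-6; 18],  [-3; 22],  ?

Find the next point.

First coordinate: -9, -8, -6, -3 → 1 (differences are 1, 2, 3, … (increasing by 1 each time)).
Second coordinate: +4 each step; 10, 14, 18, 22 → 26.
So the next point is [1; 26].

[1; 26]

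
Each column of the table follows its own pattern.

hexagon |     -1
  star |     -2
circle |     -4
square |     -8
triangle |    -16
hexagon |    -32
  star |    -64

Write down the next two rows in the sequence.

For the shape, repeats hexagon → star → circle → square → triangle: hexagon, star, circle, square, triangle, hexagon, star → circle → square.
Second component: ×2 each step, so -1, -2, -4, -8, -16, -32, -64 → -128 → -256.
So the next two rows are circle  -128 and square  -256.

circle  -128; square  -256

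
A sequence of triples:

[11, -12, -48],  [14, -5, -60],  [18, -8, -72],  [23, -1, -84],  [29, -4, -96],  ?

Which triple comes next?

[36, 3, -108]

First slot — differences are 3, 4, 5, … (increasing by 1 each time): 11, 14, 18, 23, 29 → 36.
Second slot: -12, -5, -8, -1, -4 → 3 (alternating steps +7, −3, +7, −3, …).
Third slot: −12 each step, so -48, -60, -72, -84, -96 → -108.
So the next triple is [36, 3, -108].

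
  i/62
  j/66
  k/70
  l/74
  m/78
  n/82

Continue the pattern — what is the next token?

o/86

Letter — letters move forward 1 place in the alphabet: i, j, k, l, m, n → o.
Second component: +4 each step, so 62, 66, 70, 74, 78, 82 → 86.
Combining the parts gives o/86.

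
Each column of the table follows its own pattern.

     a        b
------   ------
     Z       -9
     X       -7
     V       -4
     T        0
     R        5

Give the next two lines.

P  11; N  18

For the column a, letters move back 2 places in the alphabet: Z, X, V, T, R → P → N.
Column b: differences are 2, 3, 4, … (increasing by 1 each time); -9, -7, -4, 0, 5 → 11 → 18.
Putting the parts together: P  11 and then N  18.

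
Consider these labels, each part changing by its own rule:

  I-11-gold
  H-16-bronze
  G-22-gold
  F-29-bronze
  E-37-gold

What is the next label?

D-46-bronze

Letter — letters move back 1 place in the alphabet: I, H, G, F, E → D.
Second component: 11, 16, 22, 29, 37 → 46 (differences are 5, 6, 7, … (increasing by 1 each time)).
Rank: alternates gold ↔ bronze; gold, bronze, gold, bronze, gold → bronze.
So the next label is D-46-bronze.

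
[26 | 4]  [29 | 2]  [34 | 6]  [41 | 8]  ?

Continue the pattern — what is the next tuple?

[50 | 14]

First part: differences are 3, 5, 7, … (increasing by 2 each time), so 26, 29, 34, 41 → 50.
Second part: 4, 2, 6, 8 → 14 (each term is the sum of the two before it).
So the next tuple is [50 | 14].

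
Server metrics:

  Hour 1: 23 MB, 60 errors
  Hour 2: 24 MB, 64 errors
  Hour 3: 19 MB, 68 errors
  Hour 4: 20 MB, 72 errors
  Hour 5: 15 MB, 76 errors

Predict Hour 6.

16 MB, 80 errors

MB goes 23, 24, 19, 20, 15 → 16 (alternating steps +1, −5, +1, −5, …).
Errors: 60, 64, 68, 72, 76 → 80 (+4 each step).
So the next row is 16 MB, 80 errors.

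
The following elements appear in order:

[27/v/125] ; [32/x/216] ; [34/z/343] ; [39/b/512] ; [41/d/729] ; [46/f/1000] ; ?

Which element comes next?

First part: 27, 32, 34, 39, 41, 46 → 48 (alternating steps +5, +2, +5, +2, …).
For the letter, letters move forward 2 places in the alphabet, wrapping Z→A: v, x, z, b, d, f → h.
For the third part, perfect cubes: 5³, 6³, 7³, …: 125, 216, 343, 512, 729, 1000 → 1331.
Putting it together: [48/h/1331].

[48/h/1331]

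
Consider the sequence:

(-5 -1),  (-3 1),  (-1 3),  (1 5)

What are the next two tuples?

First coordinate: -5, -3, -1, 1 → 3 → 5 (+2 each step).
Second coordinate: always 4 more than the first coordinate; -1, 1, 3, 5 → 7 → 9.
So the next two tuples are (3 7) and (5 9).

(3 7), (5 9)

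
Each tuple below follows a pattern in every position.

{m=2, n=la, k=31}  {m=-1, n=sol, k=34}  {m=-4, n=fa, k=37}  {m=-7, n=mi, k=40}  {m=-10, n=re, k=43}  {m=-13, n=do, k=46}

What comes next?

{m=-16, n=ti, k=49}

M goes 2, -1, -4, -7, -10, -13 → -16 (−3 each step).
For the n, runs backward through the solfège scale do→ti: la, sol, fa, mi, re, do → ti.
K — together with the m always sums to 33: 31, 34, 37, 40, 43, 46 → 49.
So the next tuple is {m=-16, n=ti, k=49}.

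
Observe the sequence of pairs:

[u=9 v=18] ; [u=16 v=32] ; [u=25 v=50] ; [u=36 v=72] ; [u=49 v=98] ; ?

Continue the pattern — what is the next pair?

[u=64 v=128]

U — perfect squares: 3², 4², 5², …: 9, 16, 25, 36, 49 → 64.
V: always 2 × the u; 18, 32, 50, 72, 98 → 128.
Combining the parts gives [u=64 v=128].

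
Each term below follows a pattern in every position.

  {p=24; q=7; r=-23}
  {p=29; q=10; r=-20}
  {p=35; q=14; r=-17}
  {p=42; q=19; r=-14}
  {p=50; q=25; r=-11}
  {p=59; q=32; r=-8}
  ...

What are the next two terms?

P: 24, 29, 35, 42, 50, 59 → 69 → 80 (differences are 5, 6, 7, … (increasing by 1 each time)).
Q: differences are 3, 4, 5, … (increasing by 1 each time), so 7, 10, 14, 19, 25, 32 → 40 → 49.
For the r, +3 each step: -23, -20, -17, -14, -11, -8 → -5 → -2.
Putting the parts together: {p=69; q=40; r=-5} and then {p=80; q=49; r=-2}.

{p=69; q=40; r=-5}, {p=80; q=49; r=-2}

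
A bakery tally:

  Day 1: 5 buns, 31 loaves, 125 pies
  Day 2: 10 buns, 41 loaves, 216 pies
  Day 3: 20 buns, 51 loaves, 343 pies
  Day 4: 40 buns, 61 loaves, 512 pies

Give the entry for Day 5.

80 buns, 71 loaves, 729 pies

Buns goes 5, 10, 20, 40 → 80 (×2 each step).
Loaves: +10 each step; 31, 41, 51, 61 → 71.
For the pies, perfect cubes: 5³, 6³, 7³, …: 125, 216, 343, 512 → 729.
So the next record is 80 buns, 71 loaves, 729 pies.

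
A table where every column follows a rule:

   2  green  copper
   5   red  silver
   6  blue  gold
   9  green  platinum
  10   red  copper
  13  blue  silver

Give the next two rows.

14  green  gold; 17  red  platinum

First component goes 2, 5, 6, 9, 10, 13 → 14 → 17 (alternating steps +3, +1, +3, +1, …).
Colour: repeats green → red → blue, so green, red, blue, green, red, blue → green → red.
Metal — repeats copper → silver → gold → platinum: copper, silver, gold, platinum, copper, silver → gold → platinum.
So the next two rows are 14  green  gold and 17  red  platinum.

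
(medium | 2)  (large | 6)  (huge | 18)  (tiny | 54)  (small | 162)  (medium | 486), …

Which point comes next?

(large | 1458)

For the size, repeats medium → large → huge → tiny → small: medium, large, huge, tiny, small, medium → large.
Second entry: ×3 each step, so 2, 6, 18, 54, 162, 486 → 1458.
Putting it together: (large | 1458).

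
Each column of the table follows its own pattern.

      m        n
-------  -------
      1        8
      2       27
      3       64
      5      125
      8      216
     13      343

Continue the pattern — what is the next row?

21  512

Column m: each term is the sum of the two before it; 1, 2, 3, 5, 8, 13 → 21.
Column n — perfect cubes: 2³, 3³, 4³, …: 8, 27, 64, 125, 216, 343 → 512.
Combining the parts gives 21  512.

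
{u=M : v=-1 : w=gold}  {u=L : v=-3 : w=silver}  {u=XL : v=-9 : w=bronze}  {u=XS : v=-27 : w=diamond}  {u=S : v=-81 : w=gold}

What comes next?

{u=M : v=-243 : w=silver}

U goes M, L, XL, XS, S → M (runs through clothing sizes XS→XL).
V: -1, -3, -9, -27, -81 → -243 (×3 each step).
W: gold, silver, bronze, diamond, gold → silver (repeats gold → silver → bronze → diamond).
Combining the parts gives {u=M : v=-243 : w=silver}.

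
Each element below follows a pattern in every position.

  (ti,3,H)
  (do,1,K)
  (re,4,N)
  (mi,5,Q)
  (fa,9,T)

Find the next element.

(sol,14,W)

For the note, runs through the solfège scale do→ti: ti, do, re, mi, fa → sol.
Second slot: each term is the sum of the two before it; 3, 1, 4, 5, 9 → 14.
For the letter, letters move forward 3 places in the alphabet: H, K, N, Q, T → W.
So the next element is (sol,14,W).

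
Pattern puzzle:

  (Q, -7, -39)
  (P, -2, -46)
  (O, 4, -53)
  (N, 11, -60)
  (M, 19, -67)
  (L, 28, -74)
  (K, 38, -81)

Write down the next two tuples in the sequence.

(J, 49, -88), (I, 61, -95)

For the letter, letters move back 1 place in the alphabet: Q, P, O, N, M, L, K → J → I.
Second part goes -7, -2, 4, 11, 19, 28, 38 → 49 → 61 (differences are 5, 6, 7, … (increasing by 1 each time)).
Third part — −7 each step: -39, -46, -53, -60, -67, -74, -81 → -88 → -95.
So the next two tuples are (J, 49, -88) and (I, 61, -95).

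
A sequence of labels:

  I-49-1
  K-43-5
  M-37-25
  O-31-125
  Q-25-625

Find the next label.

S-19-3125

Letter: I, K, M, O, Q → S (letters move forward 2 places in the alphabet).
Second component goes 49, 43, 37, 31, 25 → 19 (−6 each step).
Third component: ×5 each step, so 1, 5, 25, 125, 625 → 3125.
So the next label is S-19-3125.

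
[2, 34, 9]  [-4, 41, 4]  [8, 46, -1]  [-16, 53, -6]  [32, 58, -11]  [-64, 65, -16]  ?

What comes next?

First coordinate goes 2, -4, 8, -16, 32, -64 → 128 (×(-2) each step).
Second coordinate goes 34, 41, 46, 53, 58, 65 → 70 (alternating steps +7, +5, +7, +5, …).
Third coordinate — −5 each step: 9, 4, -1, -6, -11, -16 → -21.
Combining the parts gives [128, 70, -21].

[128, 70, -21]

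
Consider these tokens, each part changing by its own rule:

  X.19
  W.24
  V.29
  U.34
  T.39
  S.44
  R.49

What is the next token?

Q.54

Letter — letters move back 1 place in the alphabet: X, W, V, U, T, S, R → Q.
Second component: +5 each step, so 19, 24, 29, 34, 39, 44, 49 → 54.
Combining the parts gives Q.54.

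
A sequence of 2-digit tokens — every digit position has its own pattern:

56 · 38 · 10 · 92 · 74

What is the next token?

First digit goes 5, 3, 1, 9, 7 → 5 (−2 each step, mod 10).
Second digit — +2 each step, mod 10: 6, 8, 0, 2, 4 → 6.
So the next token is 56.

56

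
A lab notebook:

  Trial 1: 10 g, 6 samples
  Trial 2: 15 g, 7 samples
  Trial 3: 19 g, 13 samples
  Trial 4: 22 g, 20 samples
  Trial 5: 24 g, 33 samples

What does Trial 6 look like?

G: 10, 15, 19, 22, 24 → 25 (differences are 5, 4, 3, … (decreasing by 1 each time)).
Samples goes 6, 7, 13, 20, 33 → 53 (each term is the sum of the two before it).
Putting it together: 25 g, 53 samples.

25 g, 53 samples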